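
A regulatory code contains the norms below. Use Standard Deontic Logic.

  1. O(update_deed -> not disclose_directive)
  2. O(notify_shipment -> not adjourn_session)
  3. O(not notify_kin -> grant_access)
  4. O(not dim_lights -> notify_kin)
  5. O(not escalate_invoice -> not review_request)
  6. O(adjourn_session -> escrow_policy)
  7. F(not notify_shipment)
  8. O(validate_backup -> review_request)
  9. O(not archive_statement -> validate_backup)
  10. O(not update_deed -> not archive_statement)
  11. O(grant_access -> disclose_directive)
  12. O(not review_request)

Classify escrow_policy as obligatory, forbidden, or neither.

Premise 6 is O(adjourn_session -> escrow_policy), but O(adjourn_session) is not derivable from the premises, so it does not yield O(escrow_policy).
No premise or chain of K-axiom applications forces O(escrow_policy), and none forces O(not escrow_policy). So escrow_policy is neither obligatory nor forbidden under these norms.

Neither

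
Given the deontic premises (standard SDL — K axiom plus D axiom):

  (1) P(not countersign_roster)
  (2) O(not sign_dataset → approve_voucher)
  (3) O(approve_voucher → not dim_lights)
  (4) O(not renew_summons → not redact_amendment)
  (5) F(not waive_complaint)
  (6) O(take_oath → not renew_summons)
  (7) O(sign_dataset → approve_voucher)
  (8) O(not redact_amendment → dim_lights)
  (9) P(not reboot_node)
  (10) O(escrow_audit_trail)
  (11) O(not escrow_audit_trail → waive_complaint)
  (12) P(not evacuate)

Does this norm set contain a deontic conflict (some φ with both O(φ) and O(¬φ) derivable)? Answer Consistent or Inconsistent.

Consistent

Premise 11 is O(not escrow_audit_trail → waive_complaint); even if O(waive_complaint) held, inferring O(not escrow_audit_trail) would be affirming the consequent — invalid.
So O(not escrow_audit_trail) is not derivable, and the apparent clash with O(escrow_audit_trail) does not arise.
A world satisfying every obligation exists (e.g. approve_voucher=true, countersign_roster=false, dim_lights=false, escrow_audit_trail=true, evacuate=false, reboot_node=false, redact_amendment=true, renew_summons=true, sign_dataset=false, take_oath=false, waive_complaint=true); no atom is both obligatory and forbidden, so the set is consistent.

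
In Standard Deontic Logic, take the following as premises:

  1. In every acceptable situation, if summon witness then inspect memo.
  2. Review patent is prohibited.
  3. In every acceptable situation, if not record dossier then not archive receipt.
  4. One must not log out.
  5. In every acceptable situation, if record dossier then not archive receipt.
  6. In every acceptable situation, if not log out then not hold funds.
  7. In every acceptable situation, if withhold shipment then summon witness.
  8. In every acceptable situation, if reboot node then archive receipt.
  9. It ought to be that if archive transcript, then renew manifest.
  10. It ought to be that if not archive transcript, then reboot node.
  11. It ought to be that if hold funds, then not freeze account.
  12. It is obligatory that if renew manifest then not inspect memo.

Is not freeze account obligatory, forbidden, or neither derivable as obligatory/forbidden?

Neither

Premise 11 is O(hold_funds → ¬freeze_account), but O(hold_funds) is not derivable from the premises, so it does not yield O(¬freeze_account).
No premise or chain of K-axiom applications forces O(¬freeze_account), and none forces O(freeze_account). So ¬freeze_account is neither obligatory nor forbidden under these norms.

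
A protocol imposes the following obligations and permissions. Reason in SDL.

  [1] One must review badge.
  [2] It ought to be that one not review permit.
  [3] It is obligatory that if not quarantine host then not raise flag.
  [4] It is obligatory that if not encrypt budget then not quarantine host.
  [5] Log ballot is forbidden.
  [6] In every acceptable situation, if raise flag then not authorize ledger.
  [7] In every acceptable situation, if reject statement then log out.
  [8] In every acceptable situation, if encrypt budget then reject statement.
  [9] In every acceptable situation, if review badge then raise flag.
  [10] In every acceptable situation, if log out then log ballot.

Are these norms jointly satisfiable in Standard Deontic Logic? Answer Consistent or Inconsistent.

Inconsistent

Premise 5, F(log_ballot), is equivalent to O(¬log_ballot).
Premise 10 is O(log_out → log_ballot); contrapositively O(¬log_ballot → ¬log_out). Since O(¬log_ballot) holds, K gives O(¬log_out).
The contrapositive of premise 7 (O(reject_statement → log_out)) is O(¬log_out → ¬reject_statement), and O(¬log_out) is already established, so O(¬reject_statement).
Premise 8, O(encrypt_budget → reject_statement), contraposes to O(¬reject_statement → ¬encrypt_budget); with O(¬reject_statement) we get O(¬encrypt_budget).
From O(¬encrypt_budget) and premise 4, O(¬encrypt_budget → ¬quarantine_host), we obtain O(¬quarantine_host).
Applying K to premise 3 (O(¬quarantine_host → ¬raise_flag)) and O(¬quarantine_host) yields O(¬raise_flag).
Premise 9 is O(review_badge → raise_flag); contrapositively O(¬raise_flag → ¬review_badge). Since O(¬raise_flag) holds, K gives O(¬review_badge).
Yet premise 1 states O(review_badge).
We now have both O(¬review_badge) and O(review_badge) — review_badge is simultaneously obligatory and forbidden, violating the D-axiom.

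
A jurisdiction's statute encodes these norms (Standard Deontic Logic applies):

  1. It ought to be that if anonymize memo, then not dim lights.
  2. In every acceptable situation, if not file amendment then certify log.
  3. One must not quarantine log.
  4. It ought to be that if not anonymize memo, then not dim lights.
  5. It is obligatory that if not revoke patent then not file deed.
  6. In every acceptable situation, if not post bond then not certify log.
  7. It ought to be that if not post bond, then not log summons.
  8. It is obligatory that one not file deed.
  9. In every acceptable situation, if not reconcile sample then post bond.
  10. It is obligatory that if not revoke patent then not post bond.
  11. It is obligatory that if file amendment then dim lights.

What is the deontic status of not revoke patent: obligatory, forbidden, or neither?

Premises 1 and 4 cover both cases: O(anonymize_memo → ¬dim_lights) and O(¬anonymize_memo → ¬dim_lights). Since anonymize_memo ∨ ¬anonymize_memo is a tautology, O(¬dim_lights) follows.
Premise 11 is O(file_amendment → dim_lights); contrapositively O(¬dim_lights → ¬file_amendment). Since O(¬dim_lights) holds, K gives O(¬file_amendment).
Applying K to premise 2 (O(¬file_amendment → certify_log)) and O(¬file_amendment) yields O(certify_log).
Premise 6, O(¬post_bond → ¬certify_log), contraposes to O(certify_log → post_bond); with O(certify_log) we get O(post_bond).
The contrapositive of premise 10 (O(¬revoke_patent → ¬post_bond)) is O(post_bond → revoke_patent), and O(post_bond) is already established, so O(revoke_patent).
Premises 3, 5, 7, 8, 9 do not contribute to this derivation.
Thus O(revoke_patent), which is F(¬revoke_patent): ¬revoke_patent is forbidden.

Forbidden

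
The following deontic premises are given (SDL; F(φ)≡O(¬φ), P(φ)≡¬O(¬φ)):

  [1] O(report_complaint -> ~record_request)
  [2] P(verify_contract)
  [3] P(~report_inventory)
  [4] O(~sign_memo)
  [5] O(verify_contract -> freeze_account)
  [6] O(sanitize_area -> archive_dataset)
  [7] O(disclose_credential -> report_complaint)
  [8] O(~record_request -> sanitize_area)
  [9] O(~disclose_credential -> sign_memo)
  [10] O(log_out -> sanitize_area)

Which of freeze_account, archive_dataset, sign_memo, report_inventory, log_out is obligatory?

archive_dataset

Premise 4 gives O(~sign_memo).
Premise 9 is O(~disclose_credential -> sign_memo); contrapositively O(~sign_memo -> disclose_credential). Since O(~sign_memo) holds, K gives O(disclose_credential).
From O(disclose_credential) and premise 7, O(disclose_credential -> report_complaint), we obtain O(report_complaint).
With premise 1, O(report_complaint -> ~record_request), the K-axiom yields O(~record_request).
Premise 8 is O(~record_request -> sanitize_area); since O(~record_request), deontic closure gives O(sanitize_area).
Applying K to premise 6 (O(sanitize_area -> archive_dataset)) and O(sanitize_area) yields O(archive_dataset).
So O(archive_dataset) holds — archive_dataset is obligatory. None of the other listed options is made obligatory by any chain of premises.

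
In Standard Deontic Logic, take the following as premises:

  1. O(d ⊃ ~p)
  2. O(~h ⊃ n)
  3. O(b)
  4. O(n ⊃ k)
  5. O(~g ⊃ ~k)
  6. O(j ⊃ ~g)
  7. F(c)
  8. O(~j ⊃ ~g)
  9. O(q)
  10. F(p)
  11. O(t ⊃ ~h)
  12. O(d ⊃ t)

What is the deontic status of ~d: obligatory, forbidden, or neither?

Obligatory

By case analysis on ~j: premise 8 gives O(~j ⊃ ~g) and premise 6 gives O(j ⊃ ~g), so O(~g) either way.
With premise 5, O(~g ⊃ ~k), the K-axiom yields O(~k).
Premise 4, O(n ⊃ k), contraposes to O(~k ⊃ ~n); with O(~k) we get O(~n).
The contrapositive of premise 2 (O(~h ⊃ n)) is O(~n ⊃ h), and O(~n) is already established, so O(h).
Premise 11, O(t ⊃ ~h), contraposes to O(h ⊃ ~t); with O(h) we get O(~t).
Premise 12 is O(d ⊃ t); contrapositively O(~t ⊃ ~d). Since O(~t) holds, K gives O(~d).
Premises 1, 3, 7, 9, 10 do not contribute to this derivation.
Hence ~d is obligatory.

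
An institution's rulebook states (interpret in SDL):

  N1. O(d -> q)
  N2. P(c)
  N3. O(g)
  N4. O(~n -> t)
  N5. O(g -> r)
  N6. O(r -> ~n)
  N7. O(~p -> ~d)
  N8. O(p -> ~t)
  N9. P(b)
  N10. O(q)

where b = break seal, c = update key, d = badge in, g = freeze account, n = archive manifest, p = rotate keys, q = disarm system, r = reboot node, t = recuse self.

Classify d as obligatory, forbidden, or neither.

Forbidden

Premise 3 states O(g) outright.
From O(g) and premise 5, O(g -> r), we obtain O(r).
From O(r) and premise 6, O(r -> ~n), we obtain O(~n).
From O(~n) and premise 4, O(~n -> t), we obtain O(t).
The contrapositive of premise 8 (O(p -> ~t)) is O(t -> ~p), and O(t) is already established, so O(~p).
Applying K to premise 7 (O(~p -> ~d)) and O(~p) yields O(~d).
Premises 1, 2, 9, 10 do not contribute to this derivation.
Thus O(~d), which is F(d): d is forbidden.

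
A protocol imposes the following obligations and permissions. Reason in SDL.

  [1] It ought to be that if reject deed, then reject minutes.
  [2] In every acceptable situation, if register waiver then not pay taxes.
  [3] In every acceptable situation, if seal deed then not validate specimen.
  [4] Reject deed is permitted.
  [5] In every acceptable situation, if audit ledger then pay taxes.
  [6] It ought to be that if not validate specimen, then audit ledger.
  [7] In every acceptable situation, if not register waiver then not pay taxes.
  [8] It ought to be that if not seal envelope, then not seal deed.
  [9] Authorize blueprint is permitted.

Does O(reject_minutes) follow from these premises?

No

Premise 1 is O(reject_deed → reject_minutes), but O(reject_deed) is not derivable from the premises (the permission P(reject_deed) asserts only ¬O(¬reject_deed), not O(reject_deed)), so it does not yield O(reject_minutes).
No other premise forces O(reject_minutes). An ideal world satisfying every premise can still have reject_minutes false, so O(reject_minutes) is not derivable.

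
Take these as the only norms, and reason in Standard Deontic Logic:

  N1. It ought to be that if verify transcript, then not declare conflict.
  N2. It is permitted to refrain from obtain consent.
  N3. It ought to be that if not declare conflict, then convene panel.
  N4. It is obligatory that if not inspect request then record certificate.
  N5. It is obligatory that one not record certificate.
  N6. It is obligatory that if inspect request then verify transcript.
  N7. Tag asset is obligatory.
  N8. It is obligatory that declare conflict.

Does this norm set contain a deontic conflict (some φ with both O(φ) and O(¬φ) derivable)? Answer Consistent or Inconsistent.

Premise 8 gives O(declare_conflict).
Premise 1, O(verify_transcript → ¬declare_conflict), contraposes to O(declare_conflict → ¬verify_transcript); with O(declare_conflict) we get O(¬verify_transcript).
Premise 6, O(inspect_request → verify_transcript), contraposes to O(¬verify_transcript → ¬inspect_request); with O(¬verify_transcript) we get O(¬inspect_request).
With premise 4, O(¬inspect_request → record_certificate), the K-axiom yields O(record_certificate).
Yet premise 5 states O(¬record_certificate).
We now have both O(record_certificate) and O(¬record_certificate) — record_certificate is simultaneously obligatory and forbidden, violating the D-axiom.

Inconsistent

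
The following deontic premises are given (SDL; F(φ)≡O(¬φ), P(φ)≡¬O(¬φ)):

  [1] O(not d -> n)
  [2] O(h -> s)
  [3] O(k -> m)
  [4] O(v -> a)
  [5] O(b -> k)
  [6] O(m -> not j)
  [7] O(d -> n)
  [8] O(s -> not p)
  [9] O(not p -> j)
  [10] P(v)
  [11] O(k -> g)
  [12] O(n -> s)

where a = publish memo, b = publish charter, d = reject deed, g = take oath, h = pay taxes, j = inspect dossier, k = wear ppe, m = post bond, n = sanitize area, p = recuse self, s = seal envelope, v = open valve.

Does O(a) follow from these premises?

No

Premise 4 is O(v -> a), but O(v) is not derivable from the premises (the permission P(v) asserts only not O(not v), not O(v)), so it does not yield O(a).
No other premise forces O(a). An ideal world satisfying every premise can still have a false, so O(a) is not derivable.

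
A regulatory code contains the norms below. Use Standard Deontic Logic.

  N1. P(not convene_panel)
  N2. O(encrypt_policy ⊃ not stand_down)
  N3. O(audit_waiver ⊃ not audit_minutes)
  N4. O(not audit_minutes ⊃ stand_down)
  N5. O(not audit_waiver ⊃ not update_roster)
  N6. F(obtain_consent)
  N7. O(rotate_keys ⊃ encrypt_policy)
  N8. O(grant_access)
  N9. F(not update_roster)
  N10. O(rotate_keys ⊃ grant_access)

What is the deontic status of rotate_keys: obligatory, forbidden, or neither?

Premise 9 is F(not update_roster), i.e. O(update_roster).
Premise 5 is O(not audit_waiver ⊃ not update_roster); contrapositively O(update_roster ⊃ audit_waiver). Since O(update_roster) holds, K gives O(audit_waiver).
From O(audit_waiver) and premise 3, O(audit_waiver ⊃ not audit_minutes), we obtain O(not audit_minutes).
Applying K to premise 4 (O(not audit_minutes ⊃ stand_down)) and O(not audit_minutes) yields O(stand_down).
Premise 2, O(encrypt_policy ⊃ not stand_down), contraposes to O(stand_down ⊃ not encrypt_policy); with O(stand_down) we get O(not encrypt_policy).
The contrapositive of premise 7 (O(rotate_keys ⊃ encrypt_policy)) is O(not encrypt_policy ⊃ not rotate_keys), and O(not encrypt_policy) is already established, so O(not rotate_keys).
Premises 1, 6, 8, 10 do not contribute to this derivation.
Thus O(not rotate_keys), which is F(rotate_keys): rotate_keys is forbidden.

Forbidden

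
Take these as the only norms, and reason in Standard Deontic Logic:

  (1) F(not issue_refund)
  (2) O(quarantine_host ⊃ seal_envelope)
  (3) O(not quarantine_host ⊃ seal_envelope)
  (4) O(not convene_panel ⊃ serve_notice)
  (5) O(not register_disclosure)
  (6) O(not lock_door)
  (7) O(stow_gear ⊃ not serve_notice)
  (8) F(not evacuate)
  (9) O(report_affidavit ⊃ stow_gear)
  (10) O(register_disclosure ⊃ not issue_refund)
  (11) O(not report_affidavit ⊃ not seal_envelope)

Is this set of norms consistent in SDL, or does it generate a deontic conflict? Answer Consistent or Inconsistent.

Consistent

Premise 10 is O(register_disclosure ⊃ not issue_refund), but O(register_disclosure) is not derivable from the premises, so it does not yield O(not issue_refund).
So O(not issue_refund) is not derivable, and the apparent clash with O(issue_refund) does not arise.
A world satisfying every obligation exists (e.g. convene_panel=true, evacuate=true, issue_refund=true, lock_door=false, quarantine_host=false, register_disclosure=false, report_affidavit=true, seal_envelope=true, serve_notice=false, stow_gear=true); no atom is both obligatory and forbidden, so the set is consistent.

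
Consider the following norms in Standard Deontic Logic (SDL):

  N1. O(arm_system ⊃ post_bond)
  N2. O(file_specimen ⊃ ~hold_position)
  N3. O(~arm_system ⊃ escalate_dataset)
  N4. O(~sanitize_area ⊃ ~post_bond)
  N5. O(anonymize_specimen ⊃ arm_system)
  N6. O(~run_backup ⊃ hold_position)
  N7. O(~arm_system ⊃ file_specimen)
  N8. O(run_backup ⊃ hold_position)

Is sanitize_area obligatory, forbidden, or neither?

Premises 6 and 8 cover both cases: O(~run_backup ⊃ hold_position) and O(run_backup ⊃ hold_position). Since ~run_backup ∨ run_backup is a tautology, O(hold_position) follows.
The contrapositive of premise 2 (O(file_specimen ⊃ ~hold_position)) is O(hold_position ⊃ ~file_specimen), and O(hold_position) is already established, so O(~file_specimen).
Premise 7, O(~arm_system ⊃ file_specimen), contraposes to O(~file_specimen ⊃ arm_system); with O(~file_specimen) we get O(arm_system).
From O(arm_system) and premise 1, O(arm_system ⊃ post_bond), we obtain O(post_bond).
The contrapositive of premise 4 (O(~sanitize_area ⊃ ~post_bond)) is O(post_bond ⊃ sanitize_area), and O(post_bond) is already established, so O(sanitize_area).
Premises 3, 5 do not contribute to this derivation.
Hence sanitize_area is obligatory.

Obligatory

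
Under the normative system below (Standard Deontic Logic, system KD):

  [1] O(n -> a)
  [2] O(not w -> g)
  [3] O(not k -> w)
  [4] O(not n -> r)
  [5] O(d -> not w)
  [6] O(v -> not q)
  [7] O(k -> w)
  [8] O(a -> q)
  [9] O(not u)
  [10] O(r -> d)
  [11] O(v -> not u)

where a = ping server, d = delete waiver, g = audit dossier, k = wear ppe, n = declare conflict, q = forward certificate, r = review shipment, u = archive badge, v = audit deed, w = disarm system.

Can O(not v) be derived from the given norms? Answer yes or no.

Yes

Premises 7 and 3 are O(k -> w) and O(not k -> w); every ideal world satisfies k or not k, so in either case w holds — hence O(w).
Premise 5, O(d -> not w), contraposes to O(w -> not d); with O(w) we get O(not d).
Premise 10 is O(r -> d); contrapositively O(not d -> not r). Since O(not d) holds, K gives O(not r).
Premise 4, O(not n -> r), contraposes to O(not r -> n); with O(not r) we get O(n).
Applying K to premise 1 (O(n -> a)) and O(n) yields O(a).
Premise 8 is O(a -> q); since O(a), deontic closure gives O(q).
Premise 6, O(v -> not q), contraposes to O(q -> not v); with O(q) we get O(not v).
Premises 2, 9, 11 do not contribute to this derivation.
So O(not v) follows.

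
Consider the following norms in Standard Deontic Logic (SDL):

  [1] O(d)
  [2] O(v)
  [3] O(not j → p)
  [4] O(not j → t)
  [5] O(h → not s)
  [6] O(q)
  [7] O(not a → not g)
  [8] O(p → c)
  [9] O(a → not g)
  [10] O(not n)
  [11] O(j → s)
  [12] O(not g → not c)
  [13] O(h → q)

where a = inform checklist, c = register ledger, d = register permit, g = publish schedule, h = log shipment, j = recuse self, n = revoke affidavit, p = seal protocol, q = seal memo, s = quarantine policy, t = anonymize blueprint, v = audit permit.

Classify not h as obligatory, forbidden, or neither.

By case analysis on not a: premise 7 gives O(not a → not g) and premise 9 gives O(a → not g), so O(not g) either way.
Applying K to premise 12 (O(not g → not c)) and O(not g) yields O(not c).
Premise 8 is O(p → c); contrapositively O(not c → not p). Since O(not c) holds, K gives O(not p).
Premise 3, O(not j → p), contraposes to O(not p → j); with O(not p) we get O(j).
From O(j) and premise 11, O(j → s), we obtain O(s).
Premise 5 is O(h → not s); contrapositively O(s → not h). Since O(s) holds, K gives O(not h).
Premises 1, 2, 4, 6, 10, 13 do not contribute to this derivation.
Hence not h is obligatory.

Obligatory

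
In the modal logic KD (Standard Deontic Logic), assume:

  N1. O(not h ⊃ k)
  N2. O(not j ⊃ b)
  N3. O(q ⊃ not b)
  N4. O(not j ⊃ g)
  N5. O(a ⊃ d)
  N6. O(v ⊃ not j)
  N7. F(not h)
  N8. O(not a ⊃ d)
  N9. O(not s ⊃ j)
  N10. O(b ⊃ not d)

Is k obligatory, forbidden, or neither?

Neither

Premise 1 is O(not h ⊃ k), but O(not h) is not derivable from the premises, so it does not yield O(k).
No premise or chain of K-axiom applications forces O(k), and none forces O(not k). So k is neither obligatory nor forbidden under these norms.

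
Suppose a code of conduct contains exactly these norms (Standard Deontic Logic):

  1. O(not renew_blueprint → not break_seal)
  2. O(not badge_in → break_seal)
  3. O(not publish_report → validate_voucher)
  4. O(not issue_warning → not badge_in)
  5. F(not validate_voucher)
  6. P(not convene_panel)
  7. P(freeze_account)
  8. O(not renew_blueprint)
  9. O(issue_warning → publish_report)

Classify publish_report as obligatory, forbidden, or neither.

Obligatory

Premise 8 states O(not renew_blueprint) outright.
Premise 1 is O(not renew_blueprint → not break_seal); since O(not renew_blueprint), deontic closure gives O(not break_seal).
The contrapositive of premise 2 (O(not badge_in → break_seal)) is O(not break_seal → badge_in), and O(not break_seal) is already established, so O(badge_in).
Premise 4, O(not issue_warning → not badge_in), contraposes to O(badge_in → issue_warning); with O(badge_in) we get O(issue_warning).
Premise 9 is O(issue_warning → publish_report); since O(issue_warning), deontic closure gives O(publish_report).
Premises 3, 5, 6, 7 do not contribute to this derivation.
Hence publish_report is obligatory.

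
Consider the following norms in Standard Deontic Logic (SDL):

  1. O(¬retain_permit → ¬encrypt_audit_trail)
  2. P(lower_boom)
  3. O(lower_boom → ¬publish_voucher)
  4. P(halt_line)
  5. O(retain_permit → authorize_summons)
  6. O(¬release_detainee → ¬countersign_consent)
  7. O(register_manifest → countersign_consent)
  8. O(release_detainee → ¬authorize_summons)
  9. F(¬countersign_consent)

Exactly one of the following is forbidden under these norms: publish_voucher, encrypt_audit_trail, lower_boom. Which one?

encrypt_audit_trail

Premise 9, F(¬countersign_consent), is equivalent to O(countersign_consent).
The contrapositive of premise 6 (O(¬release_detainee → ¬countersign_consent)) is O(countersign_consent → release_detainee), and O(countersign_consent) is already established, so O(release_detainee).
Applying K to premise 8 (O(release_detainee → ¬authorize_summons)) and O(release_detainee) yields O(¬authorize_summons).
Premise 5, O(retain_permit → authorize_summons), contraposes to O(¬authorize_summons → ¬retain_permit); with O(¬authorize_summons) we get O(¬retain_permit).
From O(¬retain_permit) and premise 1, O(¬retain_permit → ¬encrypt_audit_trail), we obtain O(¬encrypt_audit_trail).
So O(¬encrypt_audit_trail) holds, i.e. encrypt_audit_trail is forbidden. None of the other listed options is forbidden under the premises.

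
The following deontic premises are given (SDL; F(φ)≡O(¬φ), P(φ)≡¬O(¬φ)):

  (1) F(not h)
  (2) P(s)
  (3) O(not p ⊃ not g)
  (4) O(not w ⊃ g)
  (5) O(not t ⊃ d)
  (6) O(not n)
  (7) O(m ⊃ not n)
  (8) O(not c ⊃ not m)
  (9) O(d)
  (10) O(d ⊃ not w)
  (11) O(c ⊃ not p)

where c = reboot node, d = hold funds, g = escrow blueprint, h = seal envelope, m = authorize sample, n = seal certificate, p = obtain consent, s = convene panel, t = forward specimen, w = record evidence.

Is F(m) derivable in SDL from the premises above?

Yes

Premise 9 gives O(d).
With premise 10, O(d ⊃ not w), the K-axiom yields O(not w).
Applying K to premise 4 (O(not w ⊃ g)) and O(not w) yields O(g).
Premise 3 is O(not p ⊃ not g); contrapositively O(g ⊃ p). Since O(g) holds, K gives O(p).
Premise 11 is O(c ⊃ not p); contrapositively O(p ⊃ not c). Since O(p) holds, K gives O(not c).
With premise 8, O(not c ⊃ not m), the K-axiom yields O(not m).
Premises 1, 2, 5, 6, 7 do not contribute to this derivation.
So O(not m) holds, i.e. F(m). The claim follows.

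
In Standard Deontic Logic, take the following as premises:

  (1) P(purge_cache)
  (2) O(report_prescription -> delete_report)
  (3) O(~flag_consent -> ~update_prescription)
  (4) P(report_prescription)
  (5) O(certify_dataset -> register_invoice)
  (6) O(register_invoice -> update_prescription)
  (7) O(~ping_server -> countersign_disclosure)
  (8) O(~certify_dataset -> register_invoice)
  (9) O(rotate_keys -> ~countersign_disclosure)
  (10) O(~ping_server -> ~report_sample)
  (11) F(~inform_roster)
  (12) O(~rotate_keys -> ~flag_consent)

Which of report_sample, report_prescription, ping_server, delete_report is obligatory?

ping_server

Premises 5 and 8 cover both cases: O(certify_dataset -> register_invoice) and O(~certify_dataset -> register_invoice). Since certify_dataset ∨ ~certify_dataset is a tautology, O(register_invoice) follows.
Applying K to premise 6 (O(register_invoice -> update_prescription)) and O(register_invoice) yields O(update_prescription).
Premise 3, O(~flag_consent -> ~update_prescription), contraposes to O(update_prescription -> flag_consent); with O(update_prescription) we get O(flag_consent).
Premise 12, O(~rotate_keys -> ~flag_consent), contraposes to O(flag_consent -> rotate_keys); with O(flag_consent) we get O(rotate_keys).
Premise 9 is O(rotate_keys -> ~countersign_disclosure); since O(rotate_keys), deontic closure gives O(~countersign_disclosure).
Premise 7 is O(~ping_server -> countersign_disclosure); contrapositively O(~countersign_disclosure -> ping_server). Since O(~countersign_disclosure) holds, K gives O(ping_server).
So O(ping_server) holds — ping_server is obligatory. None of the other listed options is made obligatory by any chain of premises.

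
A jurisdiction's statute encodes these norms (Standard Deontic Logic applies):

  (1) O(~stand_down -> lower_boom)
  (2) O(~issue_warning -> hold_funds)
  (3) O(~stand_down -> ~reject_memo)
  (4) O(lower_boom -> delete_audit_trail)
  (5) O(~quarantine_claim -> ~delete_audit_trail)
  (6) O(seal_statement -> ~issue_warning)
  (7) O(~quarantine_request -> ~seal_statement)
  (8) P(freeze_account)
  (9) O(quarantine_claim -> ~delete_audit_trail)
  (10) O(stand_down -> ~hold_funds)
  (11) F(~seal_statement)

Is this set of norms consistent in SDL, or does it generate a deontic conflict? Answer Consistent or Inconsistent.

Inconsistent

By case analysis on quarantine_claim: premise 9 gives O(quarantine_claim -> ~delete_audit_trail) and premise 5 gives O(~quarantine_claim -> ~delete_audit_trail), so O(~delete_audit_trail) either way.
The contrapositive of premise 4 (O(lower_boom -> delete_audit_trail)) is O(~delete_audit_trail -> ~lower_boom), and O(~delete_audit_trail) is already established, so O(~lower_boom).
Premise 1 is O(~stand_down -> lower_boom); contrapositively O(~lower_boom -> stand_down). Since O(~lower_boom) holds, K gives O(stand_down).
With premise 10, O(stand_down -> ~hold_funds), the K-axiom yields O(~hold_funds).
Premise 2, O(~issue_warning -> hold_funds), contraposes to O(~hold_funds -> issue_warning); with O(~hold_funds) we get O(issue_warning).
Premise 6 is O(seal_statement -> ~issue_warning); contrapositively O(issue_warning -> ~seal_statement). Since O(issue_warning) holds, K gives O(~seal_statement).
Yet premise 11 is F(~seal_statement), i.e. O(seal_statement).
We now have both O(~seal_statement) and O(seal_statement) — seal_statement is simultaneously obligatory and forbidden, violating the D-axiom.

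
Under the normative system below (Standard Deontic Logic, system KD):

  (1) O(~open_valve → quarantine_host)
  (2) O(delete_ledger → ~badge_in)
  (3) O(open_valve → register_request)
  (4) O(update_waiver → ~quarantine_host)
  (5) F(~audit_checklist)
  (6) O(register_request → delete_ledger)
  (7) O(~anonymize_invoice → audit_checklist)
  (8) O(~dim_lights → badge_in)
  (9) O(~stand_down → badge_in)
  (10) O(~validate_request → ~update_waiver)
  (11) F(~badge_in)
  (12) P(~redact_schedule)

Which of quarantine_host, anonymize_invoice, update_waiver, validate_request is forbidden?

update_waiver

Premise 11, F(~badge_in), is equivalent to O(badge_in).
Premise 2, O(delete_ledger → ~badge_in), contraposes to O(badge_in → ~delete_ledger); with O(badge_in) we get O(~delete_ledger).
The contrapositive of premise 6 (O(register_request → delete_ledger)) is O(~delete_ledger → ~register_request), and O(~delete_ledger) is already established, so O(~register_request).
Premise 3, O(open_valve → register_request), contraposes to O(~register_request → ~open_valve); with O(~register_request) we get O(~open_valve).
Premise 1 is O(~open_valve → quarantine_host); since O(~open_valve), deontic closure gives O(quarantine_host).
Premise 4 is O(update_waiver → ~quarantine_host); contrapositively O(quarantine_host → ~update_waiver). Since O(quarantine_host) holds, K gives O(~update_waiver).
So O(~update_waiver) holds, i.e. update_waiver is forbidden. None of the other listed options is forbidden under the premises.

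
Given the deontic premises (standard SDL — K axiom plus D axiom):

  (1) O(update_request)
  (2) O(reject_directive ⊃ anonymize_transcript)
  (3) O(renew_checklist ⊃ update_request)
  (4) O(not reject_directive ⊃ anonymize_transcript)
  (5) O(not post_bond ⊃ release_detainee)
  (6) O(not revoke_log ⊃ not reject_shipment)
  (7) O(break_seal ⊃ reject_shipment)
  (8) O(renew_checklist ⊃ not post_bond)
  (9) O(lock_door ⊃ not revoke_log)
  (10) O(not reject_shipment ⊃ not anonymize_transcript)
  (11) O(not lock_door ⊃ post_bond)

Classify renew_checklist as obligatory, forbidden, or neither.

Forbidden

Premises 4 and 2 are O(not reject_directive ⊃ anonymize_transcript) and O(reject_directive ⊃ anonymize_transcript); every ideal world satisfies not reject_directive or reject_directive, so in either case anonymize_transcript holds — hence O(anonymize_transcript).
The contrapositive of premise 10 (O(not reject_shipment ⊃ not anonymize_transcript)) is O(anonymize_transcript ⊃ reject_shipment), and O(anonymize_transcript) is already established, so O(reject_shipment).
Premise 6 is O(not revoke_log ⊃ not reject_shipment); contrapositively O(reject_shipment ⊃ revoke_log). Since O(reject_shipment) holds, K gives O(revoke_log).
The contrapositive of premise 9 (O(lock_door ⊃ not revoke_log)) is O(revoke_log ⊃ not lock_door), and O(revoke_log) is already established, so O(not lock_door).
With premise 11, O(not lock_door ⊃ post_bond), the K-axiom yields O(post_bond).
The contrapositive of premise 8 (O(renew_checklist ⊃ not post_bond)) is O(post_bond ⊃ not renew_checklist), and O(post_bond) is already established, so O(not renew_checklist).
Premises 1, 3, 5, 7 do not contribute to this derivation.
Thus O(not renew_checklist), which is F(renew_checklist): renew_checklist is forbidden.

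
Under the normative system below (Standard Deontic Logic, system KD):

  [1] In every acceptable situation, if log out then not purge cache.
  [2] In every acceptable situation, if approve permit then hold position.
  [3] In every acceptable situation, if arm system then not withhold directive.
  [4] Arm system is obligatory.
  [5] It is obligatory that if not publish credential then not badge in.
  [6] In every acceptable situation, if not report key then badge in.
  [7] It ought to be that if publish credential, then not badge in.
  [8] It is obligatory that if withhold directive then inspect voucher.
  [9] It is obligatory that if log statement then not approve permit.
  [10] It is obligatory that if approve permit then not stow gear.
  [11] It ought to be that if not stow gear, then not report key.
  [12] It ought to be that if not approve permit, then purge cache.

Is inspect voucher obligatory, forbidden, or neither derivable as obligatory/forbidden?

Neither

Premise 8 is O(withhold_directive → inspect_voucher), but O(withhold_directive) is not derivable from the premises, so it does not yield O(inspect_voucher).
No premise or chain of K-axiom applications forces O(inspect_voucher), and none forces O(¬inspect_voucher). So inspect_voucher is neither obligatory nor forbidden under these norms.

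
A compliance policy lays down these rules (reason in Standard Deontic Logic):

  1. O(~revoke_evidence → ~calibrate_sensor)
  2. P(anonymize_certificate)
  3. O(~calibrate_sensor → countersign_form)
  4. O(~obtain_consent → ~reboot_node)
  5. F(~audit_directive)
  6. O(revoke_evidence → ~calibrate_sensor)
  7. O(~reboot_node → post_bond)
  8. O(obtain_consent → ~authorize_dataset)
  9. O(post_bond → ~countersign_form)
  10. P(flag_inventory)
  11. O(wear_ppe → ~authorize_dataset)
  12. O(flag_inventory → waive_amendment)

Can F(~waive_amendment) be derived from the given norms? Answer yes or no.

Premise 12 is O(flag_inventory → waive_amendment), but O(flag_inventory) is not derivable from the premises (the permission P(flag_inventory) asserts only ~O(~flag_inventory), not O(flag_inventory)), so it does not yield O(waive_amendment).
No other premise forces O(waive_amendment). An ideal world satisfying every premise can still have ~waive_amendment true, so F(~waive_amendment) is not derivable.

No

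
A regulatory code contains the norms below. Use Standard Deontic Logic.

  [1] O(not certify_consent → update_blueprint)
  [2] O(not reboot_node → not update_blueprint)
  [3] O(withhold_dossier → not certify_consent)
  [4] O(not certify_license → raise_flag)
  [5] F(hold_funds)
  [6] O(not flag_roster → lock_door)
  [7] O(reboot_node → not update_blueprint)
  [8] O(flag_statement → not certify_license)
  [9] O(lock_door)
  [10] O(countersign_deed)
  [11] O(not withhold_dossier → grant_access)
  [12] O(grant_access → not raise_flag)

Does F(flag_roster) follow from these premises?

No

Premise 6 is O(not flag_roster → lock_door); even if O(lock_door) held, inferring O(not flag_roster) would be affirming the consequent — invalid.
No other premise forces O(not flag_roster). An ideal world satisfying every premise can still have flag_roster true, so F(flag_roster) is not derivable.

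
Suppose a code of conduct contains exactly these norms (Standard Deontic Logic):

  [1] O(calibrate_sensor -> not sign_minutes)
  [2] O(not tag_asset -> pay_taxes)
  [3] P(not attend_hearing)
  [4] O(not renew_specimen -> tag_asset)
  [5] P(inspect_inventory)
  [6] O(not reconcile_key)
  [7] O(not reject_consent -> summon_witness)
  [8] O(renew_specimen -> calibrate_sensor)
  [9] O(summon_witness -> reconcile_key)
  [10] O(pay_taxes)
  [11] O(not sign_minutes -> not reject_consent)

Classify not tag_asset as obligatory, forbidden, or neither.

Forbidden

Premise 6 states O(not reconcile_key) outright.
Premise 9, O(summon_witness -> reconcile_key), contraposes to O(not reconcile_key -> not summon_witness); with O(not reconcile_key) we get O(not summon_witness).
The contrapositive of premise 7 (O(not reject_consent -> summon_witness)) is O(not summon_witness -> reject_consent), and O(not summon_witness) is already established, so O(reject_consent).
Premise 11 is O(not sign_minutes -> not reject_consent); contrapositively O(reject_consent -> sign_minutes). Since O(reject_consent) holds, K gives O(sign_minutes).
Premise 1, O(calibrate_sensor -> not sign_minutes), contraposes to O(sign_minutes -> not calibrate_sensor); with O(sign_minutes) we get O(not calibrate_sensor).
Premise 8 is O(renew_specimen -> calibrate_sensor); contrapositively O(not calibrate_sensor -> not renew_specimen). Since O(not calibrate_sensor) holds, K gives O(not renew_specimen).
Applying K to premise 4 (O(not renew_specimen -> tag_asset)) and O(not renew_specimen) yields O(tag_asset).
Premises 2, 3, 5, 10 do not contribute to this derivation.
Thus O(tag_asset), which is F(not tag_asset): not tag_asset is forbidden.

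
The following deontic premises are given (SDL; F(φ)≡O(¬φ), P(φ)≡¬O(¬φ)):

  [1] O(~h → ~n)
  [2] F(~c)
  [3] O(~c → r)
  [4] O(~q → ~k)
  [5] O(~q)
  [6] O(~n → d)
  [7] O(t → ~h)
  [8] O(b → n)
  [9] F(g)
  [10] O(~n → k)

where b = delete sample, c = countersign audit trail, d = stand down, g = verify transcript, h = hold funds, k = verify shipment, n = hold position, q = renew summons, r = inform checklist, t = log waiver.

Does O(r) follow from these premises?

Premise 3 is O(~c → r), but O(~c) is not derivable from the premises, so it does not yield O(r).
No other premise forces O(r). An ideal world satisfying every premise can still have r false, so O(r) is not derivable.

No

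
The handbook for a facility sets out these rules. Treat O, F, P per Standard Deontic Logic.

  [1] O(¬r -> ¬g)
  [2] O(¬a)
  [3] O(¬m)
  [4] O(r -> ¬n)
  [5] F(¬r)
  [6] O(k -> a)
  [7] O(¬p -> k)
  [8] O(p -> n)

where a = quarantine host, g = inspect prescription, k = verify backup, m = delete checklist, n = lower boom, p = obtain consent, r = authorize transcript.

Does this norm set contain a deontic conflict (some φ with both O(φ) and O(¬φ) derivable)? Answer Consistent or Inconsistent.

Inconsistent

Premise 5, F(¬r), is equivalent to O(r).
Applying K to premise 4 (O(r -> ¬n)) and O(r) yields O(¬n).
Premise 8, O(p -> n), contraposes to O(¬n -> ¬p); with O(¬n) we get O(¬p).
Applying K to premise 7 (O(¬p -> k)) and O(¬p) yields O(k).
Premise 6 is O(k -> a); since O(k), deontic closure gives O(a).
But premise 2 directly asserts O(¬a).
We now have both O(a) and O(¬a) — a is simultaneously obligatory and forbidden, violating the D-axiom.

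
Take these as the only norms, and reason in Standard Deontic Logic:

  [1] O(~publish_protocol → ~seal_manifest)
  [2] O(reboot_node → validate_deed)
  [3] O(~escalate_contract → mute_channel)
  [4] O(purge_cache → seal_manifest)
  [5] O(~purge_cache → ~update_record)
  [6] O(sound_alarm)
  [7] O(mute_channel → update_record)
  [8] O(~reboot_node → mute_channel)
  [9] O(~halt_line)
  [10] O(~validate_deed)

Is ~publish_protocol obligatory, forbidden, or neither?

Premise 10 states O(~validate_deed) outright.
Premise 2, O(reboot_node → validate_deed), contraposes to O(~validate_deed → ~reboot_node); with O(~validate_deed) we get O(~reboot_node).
Applying K to premise 8 (O(~reboot_node → mute_channel)) and O(~reboot_node) yields O(mute_channel).
Applying K to premise 7 (O(mute_channel → update_record)) and O(mute_channel) yields O(update_record).
Premise 5 is O(~purge_cache → ~update_record); contrapositively O(update_record → purge_cache). Since O(update_record) holds, K gives O(purge_cache).
Premise 4 is O(purge_cache → seal_manifest); since O(purge_cache), deontic closure gives O(seal_manifest).
Premise 1, O(~publish_protocol → ~seal_manifest), contraposes to O(seal_manifest → publish_protocol); with O(seal_manifest) we get O(publish_protocol).
Premises 3, 6, 9 do not contribute to this derivation.
Thus O(publish_protocol), which is F(~publish_protocol): ~publish_protocol is forbidden.

Forbidden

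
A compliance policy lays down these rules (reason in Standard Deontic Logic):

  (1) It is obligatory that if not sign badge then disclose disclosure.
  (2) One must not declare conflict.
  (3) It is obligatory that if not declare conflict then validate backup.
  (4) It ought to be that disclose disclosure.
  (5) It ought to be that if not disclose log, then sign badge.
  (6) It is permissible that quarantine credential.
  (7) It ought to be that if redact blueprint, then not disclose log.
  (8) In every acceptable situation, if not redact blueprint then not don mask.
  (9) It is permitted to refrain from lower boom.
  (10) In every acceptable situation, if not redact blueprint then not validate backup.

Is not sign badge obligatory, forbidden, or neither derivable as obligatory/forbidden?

Premise 2, F(declare_conflict), is equivalent to O(¬declare_conflict).
From O(¬declare_conflict) and premise 3, O(¬declare_conflict → validate_backup), we obtain O(validate_backup).
The contrapositive of premise 10 (O(¬redact_blueprint → ¬validate_backup)) is O(validate_backup → redact_blueprint), and O(validate_backup) is already established, so O(redact_blueprint).
Premise 7 is O(redact_blueprint → ¬disclose_log); since O(redact_blueprint), deontic closure gives O(¬disclose_log).
Applying K to premise 5 (O(¬disclose_log → sign_badge)) and O(¬disclose_log) yields O(sign_badge).
Premises 1, 4, 6, 8, 9 do not contribute to this derivation.
Thus O(sign_badge), which is F(¬sign_badge): ¬sign_badge is forbidden.

Forbidden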